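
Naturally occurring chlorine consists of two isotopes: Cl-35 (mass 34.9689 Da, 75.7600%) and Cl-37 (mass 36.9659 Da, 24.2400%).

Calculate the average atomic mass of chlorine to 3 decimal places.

35.453 Da

Ar = Σ fᵢ·mᵢ = 0.757600 × 34.9689 + 0.242400 × 36.9659
= 26.49244 + 8.96053 = 35.45297 Da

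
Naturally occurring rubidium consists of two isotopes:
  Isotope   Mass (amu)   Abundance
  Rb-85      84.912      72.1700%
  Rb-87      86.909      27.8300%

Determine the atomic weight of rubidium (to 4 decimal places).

Ar = Σ fᵢ·mᵢ = 0.721700 × 84.912 + 0.278300 × 86.909
= 61.28099 + 24.18677 = 85.46776 amu

85.4678 amu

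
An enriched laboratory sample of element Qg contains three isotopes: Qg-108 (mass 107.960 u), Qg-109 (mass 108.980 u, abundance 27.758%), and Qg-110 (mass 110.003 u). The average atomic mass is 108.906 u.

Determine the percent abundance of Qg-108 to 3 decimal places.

39.796%

Let x and y be the fractions of Qg-108 and Qg-110. Then x + y = 1 − 0.27758 = 0.72242 and 107.960x + 110.003y = 108.906 − 0.27758×108.980 = 78.6553316.
Substituting: 107.960x + 110.003(0.72242 − x) = 78.6553316
(107.960 − 110.003)x = -0.81303566  ⇒  x = 0.39796, y = 0.32446
Qg-108: 39.796%, Qg-110: 32.446%.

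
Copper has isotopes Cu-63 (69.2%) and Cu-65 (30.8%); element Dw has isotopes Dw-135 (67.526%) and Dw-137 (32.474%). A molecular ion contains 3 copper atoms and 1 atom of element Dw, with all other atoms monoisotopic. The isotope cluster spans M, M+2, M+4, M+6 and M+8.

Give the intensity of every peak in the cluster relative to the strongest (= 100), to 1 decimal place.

Copper pattern (n=3): 0.33137389 : 0.44247034 : 0.19693766 : 0.02921811
Element Dw pattern (n=1): 0.67526 : 0.32474
Convolve the two distributions (both contribute in 2-u steps):
  M: 0.33137389×0.67526 = 0.223764
  M+2: 0.33137389×0.32474 + 0.44247034×0.67526 = 0.406393
  M+4: 0.44247034×0.32474 + 0.19693766×0.67526 = 0.276672
  M+6: 0.19693766×0.32474 + 0.02921811×0.67526 = 0.083683
  M+8: 0.02921811×0.32474 = 0.009488
Scale to base peak (0.406393) = 100: 55.1 : 100.0 : 68.1 : 20.6 : 2.3

55.1 : 100.0 : 68.1 : 20.6 : 2.3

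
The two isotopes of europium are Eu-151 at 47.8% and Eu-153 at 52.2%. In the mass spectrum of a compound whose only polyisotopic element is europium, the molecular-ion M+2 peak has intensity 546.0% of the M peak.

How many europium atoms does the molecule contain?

5

The M+2/M ratio from n Eu atoms is n · q/p = n · 0.522/0.478.
n = 5.460 × 0.478/0.522 = 5.00 ≈ 5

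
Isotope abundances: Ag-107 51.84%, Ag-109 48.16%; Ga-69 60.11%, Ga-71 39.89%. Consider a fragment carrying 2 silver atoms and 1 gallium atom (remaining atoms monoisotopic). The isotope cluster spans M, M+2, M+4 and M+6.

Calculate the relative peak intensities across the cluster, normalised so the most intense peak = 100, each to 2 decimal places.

39.66 : 100.00 : 83.12 : 22.71

Silver pattern (n=2): 0.26873856 : 0.49932288 : 0.23193856
Gallium pattern (n=1): 0.6011 : 0.3989
Convolve the two distributions (both contribute in 2-u steps):
  M: 0.26873856×0.6011 = 0.161539
  M+2: 0.26873856×0.3989 + 0.49932288×0.6011 = 0.407343
  M+4: 0.49932288×0.3989 + 0.23193856×0.6011 = 0.338598
  M+6: 0.23193856×0.3989 = 0.092520
Scale to base peak (0.407343) = 100: 39.66 : 100.00 : 83.12 : 22.71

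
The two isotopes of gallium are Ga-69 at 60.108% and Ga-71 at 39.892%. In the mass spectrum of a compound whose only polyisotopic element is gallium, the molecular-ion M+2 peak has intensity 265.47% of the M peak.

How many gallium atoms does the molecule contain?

With n Ga atoms, P(M+2)/P(M) = C(n,1)·p^(n−1)q / p^n = n·q/p = n · 0.39892/0.60108.
n = 2.6547 × 0.60108/0.39892 = 4.00 ≈ 4

4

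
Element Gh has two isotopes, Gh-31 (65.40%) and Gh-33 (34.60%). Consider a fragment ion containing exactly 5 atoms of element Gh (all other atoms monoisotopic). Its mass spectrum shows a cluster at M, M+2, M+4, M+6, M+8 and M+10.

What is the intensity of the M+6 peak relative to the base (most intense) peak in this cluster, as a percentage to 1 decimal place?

52.9%

Binomial terms of (0.6540 + 0.3460)^5: M 0.1196, M+2 0.3165, M+4 0.3349, M+6 0.1772, M+8 0.0469, M+10 0.0050 → M+4 is the base peak.
P(M+4) = C(5,2) × 0.6540^3 × 0.3460^2 = 10 × 0.27972626 × 0.119716 = 0.334877 (base)
P(M+6) = C(5,3) × 0.6540^2 × 0.3460^3 = 10 × 0.427716 × 0.04142174 = 0.177167
Relative intensity = 0.177167 / 0.334877 × 100 = 52.9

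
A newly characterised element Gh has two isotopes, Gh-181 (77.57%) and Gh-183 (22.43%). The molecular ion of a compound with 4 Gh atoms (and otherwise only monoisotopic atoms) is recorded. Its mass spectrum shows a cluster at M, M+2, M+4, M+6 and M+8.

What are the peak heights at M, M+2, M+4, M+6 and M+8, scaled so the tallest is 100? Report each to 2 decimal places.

Expanding (0.7757 + 0.2243)^4:
P(M) = 0.7757^4 = 0.362056
P(M+2) = 4 × 0.7757^3 × 0.2243^1 = 0.418765
P(M+4) = 6 × 0.7757^2 × 0.2243^2 = 0.181634
P(M+6) = 4 × 0.7757^1 × 0.2243^3 = 0.035014
P(M+8) = 0.2243^4 = 0.002531
The M+2 peak is largest (0.418765); scaling to 100 gives 86.46 : 100.00 : 43.37 : 8.36 : 0.60.

86.46 : 100.00 : 43.37 : 8.36 : 0.60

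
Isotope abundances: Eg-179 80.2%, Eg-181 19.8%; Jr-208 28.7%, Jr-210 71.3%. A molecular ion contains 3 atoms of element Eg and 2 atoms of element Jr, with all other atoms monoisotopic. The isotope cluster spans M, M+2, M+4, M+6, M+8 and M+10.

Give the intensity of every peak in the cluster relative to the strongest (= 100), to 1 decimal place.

Element Eg pattern (n=3): 0.51584961 : 0.38206318 : 0.09432482 : 0.00776239
Element Jr pattern (n=2): 0.082369 : 0.409262 : 0.508369
Convolve the two distributions (both contribute in 2-u steps):
  M: 0.51584961×0.082369 = 0.042490
  M+2: 0.51584961×0.409262 + 0.38206318×0.082369 = 0.242588
  M+4: 0.51584961×0.508369 + 0.38206318×0.409262 + 0.09432482×0.082369 = 0.426375
  M+6: 0.38206318×0.508369 + 0.09432482×0.409262 + 0.00776239×0.082369 = 0.233472
  M+8: 0.09432482×0.508369 + 0.00776239×0.409262 = 0.051129
  M+10: 0.00776239×0.508369 = 0.003946
Scale to base peak (0.426375) = 100: 10.0 : 56.9 : 100.0 : 54.8 : 12.0 : 0.9

10.0 : 56.9 : 100.0 : 54.8 : 12.0 : 0.9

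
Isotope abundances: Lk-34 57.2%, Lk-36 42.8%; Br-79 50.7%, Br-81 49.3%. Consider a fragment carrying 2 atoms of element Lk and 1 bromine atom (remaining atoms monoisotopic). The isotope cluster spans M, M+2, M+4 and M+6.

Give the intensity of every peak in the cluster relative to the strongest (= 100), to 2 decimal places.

40.50 : 100.00 : 81.62 : 22.05

Element Lk pattern (n=2): 0.327184 : 0.489632 : 0.183184
Bromine pattern (n=1): 0.5070 : 0.4930
Convolve the two distributions (both contribute in 2-u steps):
  M: 0.327184×0.5070 = 0.165882
  M+2: 0.327184×0.4930 + 0.489632×0.5070 = 0.409545
  M+4: 0.489632×0.4930 + 0.183184×0.5070 = 0.334263
  M+6: 0.183184×0.4930 = 0.090310
Scale to base peak (0.409545) = 100: 40.50 : 100.00 : 81.62 : 22.05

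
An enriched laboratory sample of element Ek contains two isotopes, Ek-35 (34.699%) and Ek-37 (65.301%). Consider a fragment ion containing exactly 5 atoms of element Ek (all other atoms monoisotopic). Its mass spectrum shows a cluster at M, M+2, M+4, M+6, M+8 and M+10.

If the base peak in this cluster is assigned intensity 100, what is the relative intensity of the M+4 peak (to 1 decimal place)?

Binomial terms of (0.34699 + 0.65301)^5: M 0.0050, M+2 0.0473, M+4 0.1782, M+6 0.3353, M+8 0.3155, M+10 0.1187 → M+6 is the base peak.
P(M+6) = C(5,3) × 0.34699^2 × 0.65301^3 = 10 × 0.12040206 × 0.27845787 = 0.335269 (base)
P(M+4) = C(5,2) × 0.34699^3 × 0.65301^2 = 10 × 0.04177831 × 0.42642206 = 0.178152
Relative intensity = 0.178152 / 0.335269 × 100 = 53.1

53.1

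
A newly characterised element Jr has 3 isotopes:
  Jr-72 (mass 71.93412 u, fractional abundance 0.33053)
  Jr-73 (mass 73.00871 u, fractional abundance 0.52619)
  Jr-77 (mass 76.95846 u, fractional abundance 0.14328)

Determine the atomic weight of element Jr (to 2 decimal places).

73.22 u

The abundance-weighted mean is 0.33053 × 71.93412 + 0.52619 × 73.00871 + 0.14328 × 76.95846
= 23.776385 + 38.416453 + 11.026608 = 73.219446 u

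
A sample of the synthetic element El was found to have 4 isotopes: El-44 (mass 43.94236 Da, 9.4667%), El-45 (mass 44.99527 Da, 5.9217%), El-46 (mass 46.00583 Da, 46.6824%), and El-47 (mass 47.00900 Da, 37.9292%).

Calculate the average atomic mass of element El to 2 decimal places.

Average mass = Σ (abundance × isotope mass) = 0.094667 × 43.94236 + 0.059217 × 44.99527 + 0.466824 × 46.00583 + 0.379292 × 47.00900
= 4.159891 + 2.664485 + 21.476626 + 17.830138 = 46.131140 Da

46.13 Da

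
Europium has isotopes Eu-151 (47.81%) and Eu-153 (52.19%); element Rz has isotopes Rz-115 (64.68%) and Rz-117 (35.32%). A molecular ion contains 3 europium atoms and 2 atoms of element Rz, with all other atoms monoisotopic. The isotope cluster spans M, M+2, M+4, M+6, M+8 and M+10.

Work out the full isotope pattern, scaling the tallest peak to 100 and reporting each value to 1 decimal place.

Europium pattern (n=3): 0.10928391 : 0.3578871 : 0.39067407 : 0.14215492
Element Rz pattern (n=2): 0.41835024 : 0.45689952 : 0.12475024
Convolve the two distributions (both contribute in 2-u steps):
  M: 0.10928391×0.41835024 = 0.045719
  M+2: 0.10928391×0.45689952 + 0.3578871×0.41835024 = 0.199654
  M+4: 0.10928391×0.12475024 + 0.3578871×0.45689952 + 0.39067407×0.41835024 = 0.340590
  M+6: 0.3578871×0.12475024 + 0.39067407×0.45689952 + 0.14215492×0.41835024 = 0.282616
  M+8: 0.39067407×0.12475024 + 0.14215492×0.45689952 = 0.113687
  M+10: 0.14215492×0.12475024 = 0.017734
Scale to base peak (0.340590) = 100: 13.4 : 58.6 : 100.0 : 83.0 : 33.4 : 5.2

13.4 : 58.6 : 100.0 : 83.0 : 33.4 : 5.2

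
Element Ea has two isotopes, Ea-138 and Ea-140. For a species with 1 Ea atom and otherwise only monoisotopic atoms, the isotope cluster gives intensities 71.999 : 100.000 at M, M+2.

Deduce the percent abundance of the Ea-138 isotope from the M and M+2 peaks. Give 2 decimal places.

Write p for the Ea-138 fraction. I(M+2)/I(M) = [C(1,1)·p^0·(1−p)] / p^1 = 1·(1−p)/p = 100.000/71.999 = 1.3889
(1−p)/p = 1.3889/1 = 1.3889  ⇒  p = 1/(1 + 1.3889) = 0.4186
Ea-138: 41.86%, Ea-140: 58.14%.

41.86%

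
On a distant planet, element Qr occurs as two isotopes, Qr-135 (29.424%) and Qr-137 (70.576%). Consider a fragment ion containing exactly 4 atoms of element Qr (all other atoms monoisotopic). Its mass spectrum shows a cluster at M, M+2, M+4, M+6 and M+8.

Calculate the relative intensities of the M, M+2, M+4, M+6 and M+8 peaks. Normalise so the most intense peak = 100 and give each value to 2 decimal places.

1.81 : 17.38 : 62.54 : 100.00 : 59.96

Each Qr atom is independently Qr-135 (p = 0.29424) or Qr-137 (q = 0.70576); the cluster is the binomial expansion (p + q)^4.
P(M) = 0.29424^4 = 0.007496
P(M+2) = 4 × 0.29424^3 × 0.70576^1 = 0.071915
P(M+4) = 6 × 0.29424^2 × 0.70576^2 = 0.258743
P(M+6) = 4 × 0.29424^1 × 0.70576^3 = 0.413745
P(M+8) = 0.70576^4 = 0.248101
The M+6 peak is largest (0.413745); scaling to 100 gives 1.81 : 17.38 : 62.54 : 100.00 : 59.96.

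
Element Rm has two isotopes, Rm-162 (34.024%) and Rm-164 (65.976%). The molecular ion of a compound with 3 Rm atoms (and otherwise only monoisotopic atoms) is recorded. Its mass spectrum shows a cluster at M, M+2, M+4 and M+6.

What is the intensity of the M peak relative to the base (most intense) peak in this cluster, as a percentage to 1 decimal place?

8.9%

(0.34024 + 0.65976)^3 gives M 0.0394, M+2 0.2291, M+4 0.4443, M+6 0.2872; the largest is M+4.
P(M+4) = C(3,2) × 0.34024^1 × 0.65976^2 = 3 × 0.34024 × 0.43528326 = 0.444302 (base)
P(M) = C(3,0) × 0.34024^3 × 0.65976^0 = 1 × 0.03938729 × 1.0000 = 0.039387
Relative intensity = 0.039387 / 0.444302 × 100 = 8.9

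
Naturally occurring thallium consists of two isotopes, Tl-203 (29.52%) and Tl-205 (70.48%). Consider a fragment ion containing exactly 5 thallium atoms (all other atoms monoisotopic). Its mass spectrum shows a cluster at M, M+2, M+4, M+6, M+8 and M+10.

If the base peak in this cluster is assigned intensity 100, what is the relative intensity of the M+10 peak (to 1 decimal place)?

47.8

Term probabilities: M 0.0022, M+2 0.0268, M+4 0.1278, M+6 0.3051, M+8 0.3642, M+10 0.1739. Base peak = M+8.
P(M+8) = C(5,4) × 0.2952^1 × 0.7048^4 = 5 × 0.2952 × 0.24675365 = 0.364208 (base)
P(M+10) = C(5,5) × 0.2952^0 × 0.7048^5 = 1 × 1.0000 × 0.17391197 = 0.173912
Relative intensity = 0.173912 / 0.364208 × 100 = 47.8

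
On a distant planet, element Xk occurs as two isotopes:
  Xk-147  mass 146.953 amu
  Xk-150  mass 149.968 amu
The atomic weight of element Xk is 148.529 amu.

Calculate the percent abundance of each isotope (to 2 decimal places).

Xk-147: 47.73%, Xk-150: 52.27%

Writing the weighted mean with unknown fraction x of Xk-147:
146.953·x + 149.968·(1 − x) = 148.529
(146.953 − 149.968)·x = 148.529 − 149.968
x = -1.439 / -3.015 = 0.47728 → 47.73% Xk-147, 52.27% Xk-150.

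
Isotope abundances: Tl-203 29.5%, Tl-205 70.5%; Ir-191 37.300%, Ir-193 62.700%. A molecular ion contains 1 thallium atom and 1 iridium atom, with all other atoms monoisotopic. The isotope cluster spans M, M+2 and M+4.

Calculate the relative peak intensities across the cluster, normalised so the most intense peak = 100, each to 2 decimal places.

Thallium pattern (n=1): 0.2950 : 0.7050
Iridium pattern (n=1): 0.3730 : 0.6270
Convolve the two distributions (both contribute in 2-u steps):
  M: 0.2950×0.3730 = 0.110035
  M+2: 0.2950×0.6270 + 0.7050×0.3730 = 0.447930
  M+4: 0.7050×0.6270 = 0.442035
Scale to base peak (0.447930) = 100: 24.57 : 100.00 : 98.68

24.57 : 100.00 : 98.68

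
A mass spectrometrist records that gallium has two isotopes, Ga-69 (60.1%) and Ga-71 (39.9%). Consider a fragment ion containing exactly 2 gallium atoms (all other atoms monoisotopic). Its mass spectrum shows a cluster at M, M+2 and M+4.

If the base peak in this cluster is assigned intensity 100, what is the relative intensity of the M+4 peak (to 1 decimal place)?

33.2

(0.601 + 0.399)^2 gives M 0.3612, M+2 0.4796, M+4 0.1592; the largest is M+2.
P(M+2) = C(2,1) × 0.601^1 × 0.399^1 = 2 × 0.6010 × 0.3990 = 0.479598 (base)
P(M+4) = C(2,2) × 0.601^0 × 0.399^2 = 1 × 1.0000 × 0.159201 = 0.159201
Relative intensity = 0.159201 / 0.479598 × 100 = 33.2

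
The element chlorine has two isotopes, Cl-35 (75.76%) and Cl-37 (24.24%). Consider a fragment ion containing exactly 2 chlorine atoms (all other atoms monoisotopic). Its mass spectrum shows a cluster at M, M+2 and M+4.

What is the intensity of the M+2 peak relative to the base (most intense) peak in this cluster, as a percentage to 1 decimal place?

64.0%

Term probabilities: M 0.5740, M+2 0.3673, M+4 0.0588. Base peak = M.
P(M) = C(2,0) × 0.7576^2 × 0.2424^0 = 1 × 0.57395776 × 1.0000 = 0.573958 (base)
P(M+2) = C(2,1) × 0.7576^1 × 0.2424^1 = 2 × 0.7576 × 0.2424 = 0.367284
Relative intensity = 0.367284 / 0.573958 × 100 = 64.0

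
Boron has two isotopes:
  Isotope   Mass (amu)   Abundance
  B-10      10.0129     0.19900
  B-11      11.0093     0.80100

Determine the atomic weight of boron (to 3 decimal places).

Weight each isotope mass by its fractional abundance: 0.19900 × 10.0129 + 0.80100 × 11.0093
= 1.99257 + 8.81845 = 10.81102 amu

10.811 amu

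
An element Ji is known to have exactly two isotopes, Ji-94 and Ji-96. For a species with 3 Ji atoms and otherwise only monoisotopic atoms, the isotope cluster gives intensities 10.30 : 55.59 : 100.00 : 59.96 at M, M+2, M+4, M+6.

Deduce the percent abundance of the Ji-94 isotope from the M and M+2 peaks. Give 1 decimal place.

35.7%

If p is the fraction of Ji that is Ji-94, then I(M+2)/I(M) = [C(3,1)·p^2·(1−p)] / p^3 = 3·(1−p)/p = 55.59/10.30 = 5.3971
(1−p)/p = 5.3971/3 = 1.7990  ⇒  p = 1/(1 + 1.7990) = 0.3573
Ji-94: 35.7%, Ji-96: 64.3%.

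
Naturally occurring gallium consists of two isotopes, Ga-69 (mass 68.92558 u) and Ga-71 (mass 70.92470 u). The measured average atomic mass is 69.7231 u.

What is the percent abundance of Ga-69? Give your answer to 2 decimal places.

60.11%

Writing the weighted mean with unknown fraction x of Ga-69:
68.92558·x + 70.92470·(1 − x) = 69.7231
(68.92558 − 70.92470)·x = 69.7231 − 70.92470
x = -1.20160 / -1.99912 = 0.60106 → 60.11% Ga-69, 39.89% Ga-71.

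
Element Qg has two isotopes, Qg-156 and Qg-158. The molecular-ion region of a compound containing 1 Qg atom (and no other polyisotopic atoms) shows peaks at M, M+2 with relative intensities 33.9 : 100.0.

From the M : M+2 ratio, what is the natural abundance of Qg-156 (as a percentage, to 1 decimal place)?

25.3%

If p is the fraction of Qg that is Qg-156, then I(M+2)/I(M) = [C(1,1)·p^0·(1−p)] / p^1 = 1·(1−p)/p = 100.0/33.9 = 2.9499
(1−p)/p = 2.9499/1 = 2.9499  ⇒  p = 1/(1 + 2.9499) = 0.2532
Qg-156: 25.3%, Qg-158: 74.7%.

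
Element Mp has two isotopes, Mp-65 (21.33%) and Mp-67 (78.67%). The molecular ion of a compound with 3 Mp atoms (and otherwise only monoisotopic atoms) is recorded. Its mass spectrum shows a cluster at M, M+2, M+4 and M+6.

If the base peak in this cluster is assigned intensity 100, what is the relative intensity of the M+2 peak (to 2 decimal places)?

Binomial terms of (0.2133 + 0.7867)^3: M 0.0097, M+2 0.1074, M+4 0.3960, M+6 0.4869 → M+6 is the base peak.
P(M+6) = C(3,3) × 0.2133^0 × 0.7867^3 = 1 × 1.0000 × 0.48688618 = 0.486886 (base)
P(M+2) = C(3,1) × 0.2133^2 × 0.7867^1 = 3 × 0.04549689 × 0.7867 = 0.107377
Relative intensity = 0.107377 / 0.486886 × 100 = 22.05

22.05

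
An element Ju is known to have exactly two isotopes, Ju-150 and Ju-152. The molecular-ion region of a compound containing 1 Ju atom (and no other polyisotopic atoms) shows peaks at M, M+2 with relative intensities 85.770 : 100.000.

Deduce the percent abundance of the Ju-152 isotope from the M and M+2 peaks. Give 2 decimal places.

53.83%

Let p = fractional abundance of Ju-150. I(M+2)/I(M) = [C(1,1)·p^0·(1−p)] / p^1 = 1·(1−p)/p = 100.000/85.770 = 1.1659
(1−p)/p = 1.1659/1 = 1.1659  ⇒  p = 1/(1 + 1.1659) = 0.4617
Ju-150: 46.17%, Ju-152: 53.83%.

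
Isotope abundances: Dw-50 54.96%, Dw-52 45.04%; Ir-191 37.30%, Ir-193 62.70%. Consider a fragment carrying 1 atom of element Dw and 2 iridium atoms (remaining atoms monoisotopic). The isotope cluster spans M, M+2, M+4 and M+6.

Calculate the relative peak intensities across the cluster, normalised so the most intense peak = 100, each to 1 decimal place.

17.9 : 74.9 : 100.0 : 41.5

Element Dw pattern (n=1): 0.5496 : 0.4504
Iridium pattern (n=2): 0.139129 : 0.467742 : 0.393129
Convolve the two distributions (both contribute in 2-u steps):
  M: 0.5496×0.139129 = 0.076465
  M+2: 0.5496×0.467742 + 0.4504×0.139129 = 0.319735
  M+4: 0.5496×0.393129 + 0.4504×0.467742 = 0.426735
  M+6: 0.4504×0.393129 = 0.177065
Scale to base peak (0.426735) = 100: 17.9 : 74.9 : 100.0 : 41.5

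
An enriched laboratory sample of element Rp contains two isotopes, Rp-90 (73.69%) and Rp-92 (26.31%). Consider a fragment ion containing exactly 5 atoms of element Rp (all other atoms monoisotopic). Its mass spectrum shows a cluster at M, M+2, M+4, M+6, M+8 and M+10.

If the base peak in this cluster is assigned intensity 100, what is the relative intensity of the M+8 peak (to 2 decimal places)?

4.55

(0.7369 + 0.2631)^5 gives M 0.2173, M+2 0.3879, M+4 0.2770, M+6 0.0989, M+8 0.0177, M+10 0.0013; the largest is M+2.
P(M+2) = C(5,1) × 0.7369^4 × 0.2631^1 = 5 × 0.29487247 × 0.2631 = 0.387905 (base)
P(M+8) = C(5,4) × 0.7369^1 × 0.2631^4 = 5 × 0.7369 × 0.00479163 = 0.017655
Relative intensity = 0.017655 / 0.387905 × 100 = 4.55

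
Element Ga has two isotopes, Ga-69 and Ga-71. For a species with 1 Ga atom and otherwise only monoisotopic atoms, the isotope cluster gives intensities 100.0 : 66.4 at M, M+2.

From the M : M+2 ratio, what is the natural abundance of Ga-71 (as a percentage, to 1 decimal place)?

Let p = fractional abundance of Ga-69. I(M+2)/I(M) = [C(1,1)·p^0·(1−p)] / p^1 = 1·(1−p)/p = 66.4/100.0 = 0.6640
(1−p)/p = 0.6640/1 = 0.6640  ⇒  p = 1/(1 + 0.6640) = 0.6010
Ga-69: 60.1%, Ga-71: 39.9%.

39.9%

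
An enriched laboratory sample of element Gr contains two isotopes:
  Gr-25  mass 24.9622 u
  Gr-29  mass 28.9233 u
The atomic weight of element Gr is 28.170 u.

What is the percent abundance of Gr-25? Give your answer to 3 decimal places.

Let x be the fractional abundance of Gr-25; then Gr-29 has abundance 1 − x.
24.9622·x + 28.9233·(1 − x) = 28.170
(24.9622 − 28.9233)·x = 28.170 − 28.9233
x = -0.7533 / -3.9611 = 0.19017 → 19.017% Gr-25, 80.983% Gr-29.

19.017%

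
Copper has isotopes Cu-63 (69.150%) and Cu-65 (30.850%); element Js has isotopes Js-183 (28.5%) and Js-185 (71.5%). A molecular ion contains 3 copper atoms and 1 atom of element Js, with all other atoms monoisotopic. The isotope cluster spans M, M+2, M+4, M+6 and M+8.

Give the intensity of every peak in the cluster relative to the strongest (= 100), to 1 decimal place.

25.3 : 97.3 : 100.0 : 40.1 : 5.6

Copper pattern (n=3): 0.33065611 : 0.44254842 : 0.19743483 : 0.02936064
Element Js pattern (n=1): 0.2850 : 0.7150
Convolve the two distributions (both contribute in 2-u steps):
  M: 0.33065611×0.2850 = 0.094237
  M+2: 0.33065611×0.7150 + 0.44254842×0.2850 = 0.362545
  M+4: 0.44254842×0.7150 + 0.19743483×0.2850 = 0.372691
  M+6: 0.19743483×0.7150 + 0.02936064×0.2850 = 0.149534
  M+8: 0.02936064×0.7150 = 0.020993
Scale to base peak (0.372691) = 100: 25.3 : 97.3 : 100.0 : 40.1 : 5.6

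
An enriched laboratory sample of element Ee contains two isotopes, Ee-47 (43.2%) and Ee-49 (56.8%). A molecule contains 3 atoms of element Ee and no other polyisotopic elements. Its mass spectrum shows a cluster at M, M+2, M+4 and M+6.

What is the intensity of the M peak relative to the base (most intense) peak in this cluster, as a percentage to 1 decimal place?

19.3%

(0.432 + 0.568)^3 gives M 0.0806, M+2 0.3180, M+4 0.4181, M+6 0.1833; the largest is M+4.
P(M+4) = C(3,2) × 0.432^1 × 0.568^2 = 3 × 0.4320 × 0.322624 = 0.418121 (base)
P(M) = C(3,0) × 0.432^3 × 0.568^0 = 1 × 0.08062157 × 1.0000 = 0.080622
Relative intensity = 0.080622 / 0.418121 × 100 = 19.3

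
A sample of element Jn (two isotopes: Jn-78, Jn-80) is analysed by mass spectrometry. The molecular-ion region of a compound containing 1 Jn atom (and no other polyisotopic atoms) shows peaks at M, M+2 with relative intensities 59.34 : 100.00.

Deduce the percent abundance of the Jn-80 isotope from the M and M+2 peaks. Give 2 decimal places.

If p is the fraction of Jn that is Jn-78, then I(M+2)/I(M) = [C(1,1)·p^0·(1−p)] / p^1 = 1·(1−p)/p = 100.00/59.34 = 1.6852
(1−p)/p = 1.6852/1 = 1.6852  ⇒  p = 1/(1 + 1.6852) = 0.3724
Jn-78: 37.24%, Jn-80: 62.76%.

62.76%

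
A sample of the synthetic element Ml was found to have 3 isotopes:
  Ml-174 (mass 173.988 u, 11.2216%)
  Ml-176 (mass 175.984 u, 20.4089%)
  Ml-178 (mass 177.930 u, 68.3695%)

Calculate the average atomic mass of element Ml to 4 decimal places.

The abundance-weighted mean is 0.112216 × 173.988 + 0.204089 × 175.984 + 0.683695 × 177.930
= 19.52424 + 35.91640 + 121.64985 = 177.09049 u

177.0905 u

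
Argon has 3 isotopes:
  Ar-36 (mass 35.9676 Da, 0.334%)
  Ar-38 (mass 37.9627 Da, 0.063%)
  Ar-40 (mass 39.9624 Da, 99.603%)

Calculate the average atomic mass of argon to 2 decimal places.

39.95 Da

Average mass = Σ (abundance × isotope mass) = 0.00334 × 35.9676 + 0.00063 × 37.9627 + 0.99603 × 39.9624
= 0.12013 + 0.02392 + 39.80375 = 39.94780 Da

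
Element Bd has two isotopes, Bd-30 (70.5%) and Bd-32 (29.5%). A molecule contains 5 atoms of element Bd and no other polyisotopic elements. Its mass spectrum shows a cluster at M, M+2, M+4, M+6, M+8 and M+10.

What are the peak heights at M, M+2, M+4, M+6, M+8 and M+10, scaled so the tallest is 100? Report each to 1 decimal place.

47.8 : 100.0 : 83.7 : 35.0 : 7.3 : 0.6

Each Bd atom is independently Bd-30 (p = 0.705) or Bd-32 (q = 0.295); the cluster is the binomial expansion (p + q)^5.
P(M) = 0.705^5 = 0.174159
P(M+2) = 5 × 0.705^4 × 0.295^1 = 0.364375
P(M+4) = 10 × 0.705^3 × 0.295^2 = 0.304938
P(M+6) = 10 × 0.705^2 × 0.295^3 = 0.127598
P(M+8) = 5 × 0.705^1 × 0.295^4 = 0.026696
P(M+10) = 0.295^5 = 0.002234
The M+2 peak is largest (0.364375); scaling to 100 gives 47.8 : 100.0 : 83.7 : 35.0 : 7.3 : 0.6.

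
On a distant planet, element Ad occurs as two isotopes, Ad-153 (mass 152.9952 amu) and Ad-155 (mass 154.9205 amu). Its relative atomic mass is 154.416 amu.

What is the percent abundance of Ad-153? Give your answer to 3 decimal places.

Let x be the fractional abundance of Ad-153; then Ad-155 has abundance 1 − x.
152.9952·x + 154.9205·(1 − x) = 154.416
(152.9952 − 154.9205)·x = 154.416 − 154.9205
x = -0.5045 / -1.9253 = 0.26204 → 26.204% Ad-153, 73.796% Ad-155.

26.204%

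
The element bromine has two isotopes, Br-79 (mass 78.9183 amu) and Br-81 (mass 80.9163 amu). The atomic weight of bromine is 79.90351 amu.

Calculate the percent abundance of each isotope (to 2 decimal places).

Writing the weighted mean with unknown fraction x of Br-79:
78.9183·x + 80.9163·(1 − x) = 79.90351
(78.9183 − 80.9163)·x = 79.90351 − 80.9163
x = -1.01279 / -1.9980 = 0.50690 → 50.69% Br-79, 49.31% Br-81.

Br-79: 50.69%, Br-81: 49.31%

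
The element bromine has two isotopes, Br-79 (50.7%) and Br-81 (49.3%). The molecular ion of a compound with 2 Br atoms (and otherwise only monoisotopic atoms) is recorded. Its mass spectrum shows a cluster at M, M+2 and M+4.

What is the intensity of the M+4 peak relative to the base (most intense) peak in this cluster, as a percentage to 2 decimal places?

(0.507 + 0.493)^2 gives M 0.2570, M+2 0.4999, M+4 0.2430; the largest is M+2.
P(M+2) = C(2,1) × 0.507^1 × 0.493^1 = 2 × 0.5070 × 0.4930 = 0.499902 (base)
P(M+4) = C(2,2) × 0.507^0 × 0.493^2 = 1 × 1.0000 × 0.243049 = 0.243049
Relative intensity = 0.243049 / 0.499902 × 100 = 48.62

48.62%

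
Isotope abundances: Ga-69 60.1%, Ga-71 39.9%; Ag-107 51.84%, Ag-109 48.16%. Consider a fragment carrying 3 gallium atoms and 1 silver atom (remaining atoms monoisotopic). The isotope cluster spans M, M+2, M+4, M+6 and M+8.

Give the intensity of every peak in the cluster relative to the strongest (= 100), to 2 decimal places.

31.52 : 92.06 : 100.00 : 47.94 : 8.57

Gallium pattern (n=3): 0.2170818 : 0.4323576 : 0.2870394 : 0.0635212
Silver pattern (n=1): 0.5184 : 0.4816
Convolve the two distributions (both contribute in 2-u steps):
  M: 0.2170818×0.5184 = 0.112535
  M+2: 0.2170818×0.4816 + 0.4323576×0.5184 = 0.328681
  M+4: 0.4323576×0.4816 + 0.2870394×0.5184 = 0.357025
  M+6: 0.2870394×0.4816 + 0.0635212×0.5184 = 0.171168
  M+8: 0.0635212×0.4816 = 0.030592
Scale to base peak (0.357025) = 100: 31.52 : 92.06 : 100.00 : 47.94 : 8.57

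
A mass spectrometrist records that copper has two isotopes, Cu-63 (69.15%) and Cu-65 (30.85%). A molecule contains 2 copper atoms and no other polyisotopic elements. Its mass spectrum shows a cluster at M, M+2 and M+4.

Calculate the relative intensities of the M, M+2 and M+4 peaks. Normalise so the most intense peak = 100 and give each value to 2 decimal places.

Expanding (0.6915 + 0.3085)^2:
P(M) = 0.6915^2 = 0.478172
P(M+2) = 2 × 0.6915^1 × 0.3085^1 = 0.426656
P(M+4) = 0.3085^2 = 0.095172
The M peak is largest (0.478172); scaling to 100 gives 100.00 : 89.23 : 19.90.

100.00 : 89.23 : 19.90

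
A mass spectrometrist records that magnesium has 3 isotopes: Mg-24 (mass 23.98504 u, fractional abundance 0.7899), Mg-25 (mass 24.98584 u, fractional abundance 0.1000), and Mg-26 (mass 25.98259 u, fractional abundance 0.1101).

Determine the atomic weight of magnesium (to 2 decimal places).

Average mass = Σ (abundance × isotope mass) = 0.7899 × 23.98504 + 0.1000 × 24.98584 + 0.1101 × 25.98259
= 18.945783 + 2.498584 + 2.860683 = 24.305050 u

24.31 u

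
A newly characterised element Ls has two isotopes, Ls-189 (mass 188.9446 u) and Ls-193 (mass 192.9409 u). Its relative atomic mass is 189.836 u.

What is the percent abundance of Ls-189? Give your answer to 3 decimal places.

77.694%

With x = fraction of Ls-189 (so Ls-193 is 1 − x):
188.9446·x + 192.9409·(1 − x) = 189.836
(188.9446 − 192.9409)·x = 189.836 − 192.9409
x = -3.1049 / -3.9963 = 0.77694 → 77.694% Ls-189, 22.306% Ls-193.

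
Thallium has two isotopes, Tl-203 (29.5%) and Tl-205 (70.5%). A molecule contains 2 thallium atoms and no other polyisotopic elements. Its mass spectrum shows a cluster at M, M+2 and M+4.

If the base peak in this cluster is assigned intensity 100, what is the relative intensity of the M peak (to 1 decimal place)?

(0.295 + 0.705)^2 gives M 0.0870, M+2 0.4160, M+4 0.4970; the largest is M+4.
P(M+4) = C(2,2) × 0.295^0 × 0.705^2 = 1 × 1.0000 × 0.497025 = 0.497025 (base)
P(M) = C(2,0) × 0.295^2 × 0.705^0 = 1 × 0.087025 × 1.0000 = 0.087025
Relative intensity = 0.087025 / 0.497025 × 100 = 17.5

17.5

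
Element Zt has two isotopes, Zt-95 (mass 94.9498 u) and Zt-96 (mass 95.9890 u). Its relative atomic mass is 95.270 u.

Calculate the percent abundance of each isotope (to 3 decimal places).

Zt-95: 69.188%, Zt-96: 30.812%

Let x be the fractional abundance of Zt-95; then Zt-96 has abundance 1 − x.
94.9498·x + 95.9890·(1 − x) = 95.270
(94.9498 − 95.9890)·x = 95.270 − 95.9890
x = -0.7190 / -1.0392 = 0.69188 → 69.188% Zt-95, 30.812% Zt-96.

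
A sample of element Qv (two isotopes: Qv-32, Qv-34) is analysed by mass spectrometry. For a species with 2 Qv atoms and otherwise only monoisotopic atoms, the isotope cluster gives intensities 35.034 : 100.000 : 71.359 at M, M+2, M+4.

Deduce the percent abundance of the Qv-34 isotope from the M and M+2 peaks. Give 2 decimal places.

If p is the fraction of Qv that is Qv-32, then I(M+2)/I(M) = [C(2,1)·p^1·(1−p)] / p^2 = 2·(1−p)/p = 100.000/35.034 = 2.8544
(1−p)/p = 2.8544/2 = 1.4272  ⇒  p = 1/(1 + 1.4272) = 0.4120
Qv-32: 41.20%, Qv-34: 58.80%.

58.80%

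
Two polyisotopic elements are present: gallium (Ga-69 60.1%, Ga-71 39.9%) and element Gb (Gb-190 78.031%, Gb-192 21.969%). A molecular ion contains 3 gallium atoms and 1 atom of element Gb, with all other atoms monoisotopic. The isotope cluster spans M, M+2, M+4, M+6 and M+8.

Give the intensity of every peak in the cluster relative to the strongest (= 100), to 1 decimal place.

44.0 : 100.0 : 82.8 : 29.2 : 3.6

Gallium pattern (n=3): 0.2170818 : 0.4323576 : 0.2870394 : 0.0635212
Element Gb pattern (n=1): 0.78031 : 0.21969
Convolve the two distributions (both contribute in 2-u steps):
  M: 0.2170818×0.78031 = 0.169391
  M+2: 0.2170818×0.21969 + 0.4323576×0.78031 = 0.385064
  M+4: 0.4323576×0.21969 + 0.2870394×0.78031 = 0.318964
  M+6: 0.2870394×0.21969 + 0.0635212×0.78031 = 0.112626
  M+8: 0.0635212×0.21969 = 0.013955
Scale to base peak (0.385064) = 100: 44.0 : 100.0 : 82.8 : 29.2 : 3.6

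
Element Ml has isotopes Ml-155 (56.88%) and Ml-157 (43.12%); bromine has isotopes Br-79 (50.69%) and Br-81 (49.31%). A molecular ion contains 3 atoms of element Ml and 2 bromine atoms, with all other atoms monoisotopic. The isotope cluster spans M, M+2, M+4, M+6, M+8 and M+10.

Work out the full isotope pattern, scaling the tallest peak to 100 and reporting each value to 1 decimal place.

Element Ml pattern (n=3): 0.18402582 : 0.41852286 : 0.31727682 : 0.0801745
Bromine pattern (n=2): 0.25694761 : 0.49990478 : 0.24314761
Convolve the two distributions (both contribute in 2-u steps):
  M: 0.18402582×0.25694761 = 0.047285
  M+2: 0.18402582×0.49990478 + 0.41852286×0.25694761 = 0.199534
  M+4: 0.18402582×0.24314761 + 0.41852286×0.49990478 + 0.31727682×0.25694761 = 0.335491
  M+6: 0.41852286×0.24314761 + 0.31727682×0.49990478 + 0.0801745×0.25694761 = 0.280972
  M+8: 0.31727682×0.24314761 + 0.0801745×0.49990478 = 0.117225
  M+10: 0.0801745×0.24314761 = 0.019494
Scale to base peak (0.335491) = 100: 14.1 : 59.5 : 100.0 : 83.7 : 34.9 : 5.8

14.1 : 59.5 : 100.0 : 83.7 : 34.9 : 5.8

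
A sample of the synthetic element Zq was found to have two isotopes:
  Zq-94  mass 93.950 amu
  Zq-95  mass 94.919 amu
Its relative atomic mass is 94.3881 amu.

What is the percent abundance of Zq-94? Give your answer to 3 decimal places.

Let x be the fractional abundance of Zq-94; then Zq-95 has abundance 1 − x.
93.950·x + 94.919·(1 − x) = 94.3881
(93.950 − 94.919)·x = 94.3881 − 94.919
x = -0.5309 / -0.969 = 0.54788 → 54.788% Zq-94, 45.212% Zq-95.

54.788%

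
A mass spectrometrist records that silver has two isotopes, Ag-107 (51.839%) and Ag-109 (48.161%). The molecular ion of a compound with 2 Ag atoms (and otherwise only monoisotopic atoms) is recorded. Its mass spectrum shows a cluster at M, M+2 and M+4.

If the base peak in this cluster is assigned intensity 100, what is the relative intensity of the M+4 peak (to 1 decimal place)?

Term probabilities: M 0.2687, M+2 0.4993, M+4 0.2319. Base peak = M+2.
P(M+2) = C(2,1) × 0.51839^1 × 0.48161^1 = 2 × 0.51839 × 0.48161 = 0.499324 (base)
P(M+4) = C(2,2) × 0.51839^0 × 0.48161^2 = 1 × 1.0000 × 0.23194819 = 0.231948
Relative intensity = 0.231948 / 0.499324 × 100 = 46.5

46.5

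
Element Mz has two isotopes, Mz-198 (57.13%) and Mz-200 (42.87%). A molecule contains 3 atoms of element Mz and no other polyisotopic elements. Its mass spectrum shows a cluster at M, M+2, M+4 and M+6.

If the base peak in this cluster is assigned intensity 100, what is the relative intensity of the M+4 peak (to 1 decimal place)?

Term probabilities: M 0.1865, M+2 0.4198, M+4 0.3150, M+6 0.0788. Base peak = M+2.
P(M+2) = C(3,1) × 0.5713^2 × 0.4287^1 = 3 × 0.32638369 × 0.4287 = 0.419762 (base)
P(M+4) = C(3,2) × 0.5713^1 × 0.4287^2 = 3 × 0.5713 × 0.18378369 = 0.314987
Relative intensity = 0.314987 / 0.419762 × 100 = 75.0

75.0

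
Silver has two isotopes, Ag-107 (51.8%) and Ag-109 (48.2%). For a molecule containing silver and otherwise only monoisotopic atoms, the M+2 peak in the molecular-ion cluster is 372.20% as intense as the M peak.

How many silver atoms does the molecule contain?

4

With n Ag atoms, P(M+2)/P(M) = C(n,1)·p^(n−1)q / p^n = n·q/p = n · 0.482/0.518.
n = 3.7220 × 0.518/0.482 = 4.00 ≈ 4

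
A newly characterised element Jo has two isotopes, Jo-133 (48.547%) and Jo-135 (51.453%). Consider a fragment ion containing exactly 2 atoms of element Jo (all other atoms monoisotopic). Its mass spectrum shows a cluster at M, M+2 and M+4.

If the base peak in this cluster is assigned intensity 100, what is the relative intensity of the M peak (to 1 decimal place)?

(0.48547 + 0.51453)^2 gives M 0.2357, M+2 0.4996, M+4 0.2647; the largest is M+2.
P(M+2) = C(2,1) × 0.48547^1 × 0.51453^1 = 2 × 0.48547 × 0.51453 = 0.499578 (base)
P(M) = C(2,0) × 0.48547^2 × 0.51453^0 = 1 × 0.23568112 × 1.0000 = 0.235681
Relative intensity = 0.235681 / 0.499578 × 100 = 47.2

47.2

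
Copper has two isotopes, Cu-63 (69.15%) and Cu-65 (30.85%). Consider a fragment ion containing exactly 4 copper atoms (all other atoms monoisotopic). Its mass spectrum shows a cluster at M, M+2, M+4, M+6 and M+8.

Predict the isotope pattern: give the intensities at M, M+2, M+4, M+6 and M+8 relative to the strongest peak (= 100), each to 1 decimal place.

56.0 : 100.0 : 66.9 : 19.9 : 2.2

Each Cu atom is independently Cu-63 (p = 0.6915) or Cu-65 (q = 0.3085); the cluster is the binomial expansion (p + q)^4.
P(M) = 0.6915^4 = 0.228649
P(M+2) = 4 × 0.6915^3 × 0.3085^1 = 0.408030
P(M+4) = 6 × 0.6915^2 × 0.3085^2 = 0.273052
P(M+6) = 4 × 0.6915^1 × 0.3085^3 = 0.081212
P(M+8) = 0.3085^4 = 0.009058
The M+2 peak is largest (0.408030); scaling to 100 gives 56.0 : 100.0 : 66.9 : 19.9 : 2.2.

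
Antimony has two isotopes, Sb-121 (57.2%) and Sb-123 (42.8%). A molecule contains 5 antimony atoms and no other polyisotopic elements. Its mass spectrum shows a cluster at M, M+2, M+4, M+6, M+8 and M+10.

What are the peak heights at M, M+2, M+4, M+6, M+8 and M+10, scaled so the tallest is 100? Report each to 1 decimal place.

The 5 Sb atoms are independent, so intensities follow the terms of (0.572 + 0.428)^5.
P(M) = 0.572^5 = 0.061232
P(M+2) = 5 × 0.572^4 × 0.428^1 = 0.229086
P(M+4) = 10 × 0.572^3 × 0.428^2 = 0.342827
P(M+6) = 10 × 0.572^2 × 0.428^3 = 0.256521
P(M+8) = 5 × 0.572^1 × 0.428^4 = 0.095971
P(M+10) = 0.428^5 = 0.014362
The M+4 peak is largest (0.342827); scaling to 100 gives 17.9 : 66.8 : 100.0 : 74.8 : 28.0 : 4.2.

17.9 : 66.8 : 100.0 : 74.8 : 28.0 : 4.2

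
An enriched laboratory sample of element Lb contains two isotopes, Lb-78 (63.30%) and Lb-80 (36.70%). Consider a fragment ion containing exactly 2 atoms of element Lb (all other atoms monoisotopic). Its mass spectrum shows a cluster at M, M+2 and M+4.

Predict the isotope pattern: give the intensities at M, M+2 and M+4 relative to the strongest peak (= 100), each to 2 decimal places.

The 2 Lb atoms are independent, so intensities follow the terms of (0.6330 + 0.3670)^2.
P(M) = 0.6330^2 = 0.400689
P(M+2) = 2 × 0.6330^1 × 0.3670^1 = 0.464622
P(M+4) = 0.3670^2 = 0.134689
The M+2 peak is largest (0.464622); scaling to 100 gives 86.24 : 100.00 : 28.99.

86.24 : 100.00 : 28.99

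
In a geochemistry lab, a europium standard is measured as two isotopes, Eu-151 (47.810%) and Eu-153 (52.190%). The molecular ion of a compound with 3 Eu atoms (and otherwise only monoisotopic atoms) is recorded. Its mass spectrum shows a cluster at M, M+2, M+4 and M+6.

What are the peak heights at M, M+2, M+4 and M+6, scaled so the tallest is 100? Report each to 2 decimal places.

The 3 Eu atoms are independent, so intensities follow the terms of (0.47810 + 0.52190)^3.
P(M) = 0.47810^3 = 0.109284
P(M+2) = 3 × 0.47810^2 × 0.52190^1 = 0.357887
P(M+4) = 3 × 0.47810^1 × 0.52190^2 = 0.390674
P(M+6) = 0.52190^3 = 0.142155
The M+4 peak is largest (0.390674); scaling to 100 gives 27.97 : 91.61 : 100.00 : 36.39.

27.97 : 91.61 : 100.00 : 36.39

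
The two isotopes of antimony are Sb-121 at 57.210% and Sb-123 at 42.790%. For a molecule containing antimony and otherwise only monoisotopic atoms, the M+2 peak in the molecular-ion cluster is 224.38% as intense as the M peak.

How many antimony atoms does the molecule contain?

For n independent Sb atoms, I(M+2)/I(M) = n · (abundance Sb-123) / (abundance Sb-121) = n · 0.42790/0.57210.
n = 2.2438 × 0.57210/0.42790 = 3.00 ≈ 3

3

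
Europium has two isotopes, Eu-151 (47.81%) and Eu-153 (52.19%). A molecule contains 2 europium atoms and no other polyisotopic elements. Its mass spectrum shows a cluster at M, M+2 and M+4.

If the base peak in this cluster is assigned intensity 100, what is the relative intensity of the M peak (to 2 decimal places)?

(0.4781 + 0.5219)^2 gives M 0.2286, M+2 0.4990, M+4 0.2724; the largest is M+2.
P(M+2) = C(2,1) × 0.4781^1 × 0.5219^1 = 2 × 0.4781 × 0.5219 = 0.499041 (base)
P(M) = C(2,0) × 0.4781^2 × 0.5219^0 = 1 × 0.22857961 × 1.0000 = 0.228580
Relative intensity = 0.228580 / 0.499041 × 100 = 45.80

45.80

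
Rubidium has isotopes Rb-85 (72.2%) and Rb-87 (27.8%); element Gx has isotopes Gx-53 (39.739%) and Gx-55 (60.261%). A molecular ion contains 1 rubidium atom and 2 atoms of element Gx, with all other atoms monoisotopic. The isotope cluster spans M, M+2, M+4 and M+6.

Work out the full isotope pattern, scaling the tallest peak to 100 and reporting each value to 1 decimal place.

28.8 : 98.6 : 100.0 : 25.5

Rubidium pattern (n=1): 0.7220 : 0.2780
Element Gx pattern (n=2): 0.15791881 : 0.47894238 : 0.36313881
Convolve the two distributions (both contribute in 2-u steps):
  M: 0.7220×0.15791881 = 0.114017
  M+2: 0.7220×0.47894238 + 0.2780×0.15791881 = 0.389698
  M+4: 0.7220×0.36313881 + 0.2780×0.47894238 = 0.395332
  M+6: 0.2780×0.36313881 = 0.100953
Scale to base peak (0.395332) = 100: 28.8 : 98.6 : 100.0 : 25.5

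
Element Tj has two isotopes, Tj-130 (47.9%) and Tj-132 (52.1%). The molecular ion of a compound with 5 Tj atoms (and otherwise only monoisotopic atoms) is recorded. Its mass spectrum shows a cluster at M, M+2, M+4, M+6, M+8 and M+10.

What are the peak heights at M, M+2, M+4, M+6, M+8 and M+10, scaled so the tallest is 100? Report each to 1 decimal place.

7.8 : 42.3 : 91.9 : 100.0 : 54.4 : 11.8

Expanding (0.479 + 0.521)^5:
P(M) = 0.479^5 = 0.025216
P(M+2) = 5 × 0.479^4 × 0.521^1 = 0.137135
P(M+4) = 10 × 0.479^3 × 0.521^2 = 0.298320
P(M+6) = 10 × 0.479^2 × 0.521^3 = 0.324477
P(M+8) = 5 × 0.479^1 × 0.521^4 = 0.176464
P(M+10) = 0.521^5 = 0.038387
The M+6 peak is largest (0.324477); scaling to 100 gives 7.8 : 42.3 : 91.9 : 100.0 : 54.4 : 11.8.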